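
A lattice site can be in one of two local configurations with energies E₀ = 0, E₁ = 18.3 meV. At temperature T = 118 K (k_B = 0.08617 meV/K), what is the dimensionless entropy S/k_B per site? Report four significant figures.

k_BT = 0.08617 × 118 K = 10.1681 meV.
Eᵢ/kT = 0, 1.79975.
Z = Σ e^(−Eᵢ/kT) = e^(−0) + e^(−1.79975) = 1.00000 + 0.165340 = 1.16534.
⟨E⟩ = Σ EᵢPᵢ = 2.59643 meV.
S/k_B = ln Z + ⟨E⟩/kT = ln(1.16534) + 2.59643/10.1681 = 0.153013 + 0.255351 = 0.4084.

0.4084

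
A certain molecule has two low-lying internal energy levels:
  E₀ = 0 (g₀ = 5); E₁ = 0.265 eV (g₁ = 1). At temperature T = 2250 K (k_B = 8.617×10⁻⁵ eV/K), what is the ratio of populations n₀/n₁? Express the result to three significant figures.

19.6

k_BT = 8.617×10⁻⁵ × 2250 K = 0.19388 eV.
n₀/n₁ = (g₀/g₁) exp[−(E₀−E₁)/kT] = (5/1) × exp(−(-0.265 eV)/(0.19388 eV)) = (5/1) × exp(1.3668) = 19.6.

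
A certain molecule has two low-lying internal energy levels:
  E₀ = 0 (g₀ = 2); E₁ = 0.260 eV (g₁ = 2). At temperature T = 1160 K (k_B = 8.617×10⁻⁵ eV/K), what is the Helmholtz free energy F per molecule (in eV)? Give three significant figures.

k_BT = 8.617×10⁻⁵ × 1160 K = 0.099957 eV.
Eᵢ/kT = 0, 2.6011.
Z = Σ gᵢe^(−Eᵢ/kT) = 2·e^(−0) + 2·e^(−2.6011) = 2.0000 + 0.14838 = 2.1484.
F = −kT ln Z = −0.099957 × ln(2.1484) = −0.099957 × 0.76472 = -0.0764 eV.

-0.0764 eV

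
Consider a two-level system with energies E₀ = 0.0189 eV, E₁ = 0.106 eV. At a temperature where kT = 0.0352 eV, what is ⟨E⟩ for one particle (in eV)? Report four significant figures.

0.02567 eV

Eᵢ/kT = 0.536932, 3.01136.
Z = Σ e^(−Eᵢ/kT) = e^(−0.536932) + e^(−3.01136) = 0.584539 + 0.0492247 = 0.633764.
⟨E⟩ = Σ Eᵢ e^(−Eᵢ/kT) / Z = (0.0189·0.584539 + 0.106·0.0492247) / 0.633764 = 0.02567 eV.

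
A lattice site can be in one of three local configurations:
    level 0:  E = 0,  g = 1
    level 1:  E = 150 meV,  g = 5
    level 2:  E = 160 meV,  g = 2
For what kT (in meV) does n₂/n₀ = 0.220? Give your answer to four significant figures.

n₂/n₀ = (g₂/g₀) exp[−(E₂−E₀)/kT] = 0.220.
⇒ (E₂−E₀)/kT = ln((2/1)/0.220) = ln(9.09091) = 2.20728.
kT = 160 meV / 2.20728 = 72.49 meV.

72.49 meV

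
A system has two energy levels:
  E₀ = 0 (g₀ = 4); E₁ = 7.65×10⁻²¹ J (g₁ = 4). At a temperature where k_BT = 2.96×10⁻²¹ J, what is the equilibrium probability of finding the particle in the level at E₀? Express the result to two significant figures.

Eᵢ/kT = 0, 2.584.
Z = Σ gᵢe^(−Eᵢ/kT) = 4·e^(−0) + 4·e^(−2.584) = 4.000 + 0.3019 = 4.302.
P₀ = g₀ e^(−E₀/kT) / Z = 4.000/4.302 = 0.93.

0.93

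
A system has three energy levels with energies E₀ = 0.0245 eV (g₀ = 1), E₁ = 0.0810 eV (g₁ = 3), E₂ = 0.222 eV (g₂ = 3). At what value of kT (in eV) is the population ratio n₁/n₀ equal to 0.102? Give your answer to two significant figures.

n₁/n₀ = (g₁/g₀) exp[−(E₁−E₀)/kT] = 0.102.
⇒ (E₁−E₀)/kT = ln((3/1)/0.102) = ln(29.41) = 3.381.
kT = 0.0565 eV / 3.381 = 0.017 eV.

0.017 eV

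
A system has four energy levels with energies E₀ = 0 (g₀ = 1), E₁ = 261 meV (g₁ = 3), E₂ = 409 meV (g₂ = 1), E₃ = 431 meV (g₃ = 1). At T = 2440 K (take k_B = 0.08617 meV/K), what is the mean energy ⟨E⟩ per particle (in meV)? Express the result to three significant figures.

k_BT = 0.08617 × 2440 K = 210.25 meV.
Eᵢ/kT = 0, 1.2414, 1.9453, 2.0499.
Z = Σ gᵢe^(−Eᵢ/kT) = 1·e^(−0) + 3·e^(−1.2414) + 1·e^(−1.9453) + 1·e^(−2.0499) = 1.0000 + 0.86694 + 0.14294 + 0.12875 = 2.1386.
⟨E⟩ = Σ Eᵢ gᵢe^(−Eᵢ/kT) / Z = (0·1.0000 + 261·0.86694 + 409·0.14294 + 431·0.12875) / 2.1386 = 159 meV.

159 meV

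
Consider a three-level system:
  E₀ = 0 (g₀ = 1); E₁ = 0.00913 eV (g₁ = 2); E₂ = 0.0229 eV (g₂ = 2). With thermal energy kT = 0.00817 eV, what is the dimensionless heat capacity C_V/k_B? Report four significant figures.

Eᵢ/kT = 0, 1.11750, 2.80294.
Z = Σ gᵢe^(−Eᵢ/kT) = 1·e^(−0) + 2·e^(−1.11750) + 2·e^(−2.80294) = 1.00000 + 0.654193 + 0.121263 = 1.77546.
⟨E⟩ = 0.00492813 eV, ⟨E²⟩ = 0.0000665309 eV².
C_V/k_B = (⟨E²⟩ − ⟨E⟩²)/(kT)² = (0.0000665309 − 0.0000242865)/0.0000667489 = 0.6329.

0.6329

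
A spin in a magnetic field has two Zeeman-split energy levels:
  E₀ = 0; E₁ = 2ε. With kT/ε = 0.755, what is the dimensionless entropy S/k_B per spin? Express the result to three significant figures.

Eᵢ/kT = 0, 2.6490.
Z = Σ e^(−Eᵢ/kT) = e^(−0) + e^(−2.6490) = 1.0000 + 0.070722 = 1.0707.
⟨E⟩ = Σ EᵢPᵢ = 0.13210 ε.
S/k_B = ln Z + ⟨E⟩/kT = ln(1.0707) + 0.13210/0.755 = 0.068313 + 0.17497 = 0.243.

0.243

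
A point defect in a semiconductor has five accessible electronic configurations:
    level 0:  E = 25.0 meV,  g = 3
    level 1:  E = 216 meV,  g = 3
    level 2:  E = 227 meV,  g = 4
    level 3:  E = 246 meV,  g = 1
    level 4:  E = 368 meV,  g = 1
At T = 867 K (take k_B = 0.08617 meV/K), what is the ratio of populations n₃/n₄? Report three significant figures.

5.12

k_BT = 0.08617 × 867 K = 74.709 meV.
n₃/n₄ = (g₃/g₄) exp[−(E₃−E₄)/kT] = (1/1) × exp(−(-122 meV)/(74.709 meV)) = (1/1) × exp(1.6330) = 5.12.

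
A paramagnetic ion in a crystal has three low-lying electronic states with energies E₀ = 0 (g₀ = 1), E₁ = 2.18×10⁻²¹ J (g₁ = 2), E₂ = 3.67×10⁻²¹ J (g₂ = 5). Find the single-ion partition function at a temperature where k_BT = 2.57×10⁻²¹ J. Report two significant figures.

Z = 3.1

Eᵢ/kT = 0, 0.8482, 1.428.
Z = Σ gᵢe^(−Eᵢ/kT) = 1·e^(−0) + 2·e^(−0.8482) + 5·e^(−1.428) = 1.000 + 0.8564 + 1.199 = 3.055.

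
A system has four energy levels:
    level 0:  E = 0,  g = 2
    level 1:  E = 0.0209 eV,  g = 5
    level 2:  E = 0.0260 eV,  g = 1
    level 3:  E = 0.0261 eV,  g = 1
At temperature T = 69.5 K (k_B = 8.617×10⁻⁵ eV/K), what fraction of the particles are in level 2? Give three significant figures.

0.00598

k_BT = 8.617×10⁻⁵ × 69.5 K = 0.0059888 eV.
Eᵢ/kT = 0, 3.4898, 4.3414, 4.3581.
Z = Σ gᵢe^(−Eᵢ/kT) = 2·e^(−0) + 5·e^(−3.4898) + 1·e^(−4.3414) + 1·e^(−4.3581) = 2.0000 + 0.15253 + 0.013018 + 0.012803 = 2.1784.
P₂ = g₂ e^(−E₂/kT) / Z = 0.013018/2.1784 = 0.00598.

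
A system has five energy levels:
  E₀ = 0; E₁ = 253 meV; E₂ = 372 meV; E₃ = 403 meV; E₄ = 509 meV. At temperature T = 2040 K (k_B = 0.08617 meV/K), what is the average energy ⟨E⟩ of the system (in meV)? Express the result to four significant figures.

114.7 meV

k_BT = 0.08617 × 2040 K = 175.787 meV.
Eᵢ/kT = 0, 1.43924, 2.11620, 2.29255, 2.89555.
Z = Σ e^(−Eᵢ/kT) = e^(−0) + e^(−1.43924) + e^(−2.11620) + e^(−2.29255) + e^(−2.89555) = 1.00000 + 0.237108 + 0.120489 + 0.101009 + 0.0552686 = 1.51387.
⟨E⟩ = Σ Eᵢ e^(−Eᵢ/kT) / Z = (0·1.00000 + 253·0.237108 + 372·0.120489 + 403·0.101009 + 509·0.0552686) / 1.51387 = 114.7 meV.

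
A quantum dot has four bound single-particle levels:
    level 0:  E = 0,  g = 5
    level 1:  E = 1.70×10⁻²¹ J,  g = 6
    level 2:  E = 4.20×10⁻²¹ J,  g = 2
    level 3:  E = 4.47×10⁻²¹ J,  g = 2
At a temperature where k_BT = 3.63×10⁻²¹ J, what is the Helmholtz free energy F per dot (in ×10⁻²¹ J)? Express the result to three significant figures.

Eᵢ/kT = 0, 0.46832, 1.1570, 1.2314.
Z = Σ gᵢe^(−Eᵢ/kT) = 5·e^(−0) + 6·e^(−0.46832) + 2·e^(−1.1570) + 2·e^(−1.2314) = 5.0000 + 3.7563 + 0.62886 + 0.58377 = 9.9689.
F = −kT ln Z = −3.63 × ln(9.9689) = −3.63 × 2.2995 = -8.35 ×10⁻²¹ J.

-8.35 ×10⁻²¹ J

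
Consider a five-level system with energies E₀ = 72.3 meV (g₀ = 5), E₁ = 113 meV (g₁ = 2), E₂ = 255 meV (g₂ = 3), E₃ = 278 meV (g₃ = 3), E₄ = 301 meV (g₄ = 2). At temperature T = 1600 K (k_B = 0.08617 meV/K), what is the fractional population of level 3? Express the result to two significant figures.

0.081

k_BT = 0.08617 × 1600 K = 137.9 meV.
Eᵢ/kT = 0.5243, 0.8194, 1.849, 2.016, 2.183.
Z = Σ gᵢe^(−Eᵢ/kT) = 5·e^(−0.5243) + 2·e^(−0.8194) + 3·e^(−1.849) + 3·e^(−2.016) + 2·e^(−2.183) = 2.960 + 0.8814 + 0.4722 + 0.3996 + 0.2254 = 4.939.
P₃ = g₃ e^(−E₃/kT) / Z = 0.3996/4.939 = 0.081.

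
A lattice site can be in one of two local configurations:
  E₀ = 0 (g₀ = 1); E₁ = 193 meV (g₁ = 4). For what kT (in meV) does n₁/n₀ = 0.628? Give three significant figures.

104 meV

n₁/n₀ = (g₁/g₀) exp[−(E₁−E₀)/kT] = 0.628.
⇒ (E₁−E₀)/kT = ln((4/1)/0.628) = ln(6.3694) = 1.8515.
kT = 193 meV / 1.8515 = 104 meV.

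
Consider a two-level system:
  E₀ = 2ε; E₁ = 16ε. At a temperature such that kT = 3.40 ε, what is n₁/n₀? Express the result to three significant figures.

n₁/n₀ = exp[−(E₁−E₀)/kT] = exp(−(14ε)/(3.40ε)) = exp(-4.1176) = 0.0163.

0.0163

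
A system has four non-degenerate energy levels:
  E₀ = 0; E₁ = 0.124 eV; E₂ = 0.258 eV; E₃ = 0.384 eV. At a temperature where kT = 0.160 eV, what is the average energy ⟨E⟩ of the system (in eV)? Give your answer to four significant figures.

0.08191 eV

Eᵢ/kT = 0, 0.775000, 1.61250, 2.40000.
Z = Σ e^(−Eᵢ/kT) = e^(−0) + e^(−0.775000) + e^(−1.61250) + e^(−2.40000) = 1.00000 + 0.460704 + 0.199389 + 0.0907180 = 1.75081.
⟨E⟩ = Σ Eᵢ e^(−Eᵢ/kT) / Z = (0·1.00000 + 0.124·0.460704 + 0.258·0.199389 + 0.384·0.0907180) / 1.75081 = 0.08191 eV.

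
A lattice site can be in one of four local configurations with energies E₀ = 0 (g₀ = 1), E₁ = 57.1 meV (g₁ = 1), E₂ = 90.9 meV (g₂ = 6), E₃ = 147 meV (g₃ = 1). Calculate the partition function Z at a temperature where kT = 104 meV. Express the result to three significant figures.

Eᵢ/kT = 0, 0.54904, 0.87404, 1.4135.
Z = Σ gᵢe^(−Eᵢ/kT) = 1·e^(−0) + 1·e^(−0.54904) + 6·e^(−0.87404) + 1·e^(−1.4135) = 1.0000 + 0.57750 + 2.5036 + 0.24329 = 4.3244.

Z = 4.32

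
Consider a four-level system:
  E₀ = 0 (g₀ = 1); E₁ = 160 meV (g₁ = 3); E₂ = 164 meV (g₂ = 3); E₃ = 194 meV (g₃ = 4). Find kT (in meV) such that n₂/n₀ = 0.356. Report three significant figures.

n₂/n₀ = (g₂/g₀) exp[−(E₂−E₀)/kT] = 0.356.
⇒ (E₂−E₀)/kT = ln((3/1)/0.356) = ln(8.4270) = 2.1314.
kT = 164 meV / 2.1314 = 76.9 meV.

76.9 meV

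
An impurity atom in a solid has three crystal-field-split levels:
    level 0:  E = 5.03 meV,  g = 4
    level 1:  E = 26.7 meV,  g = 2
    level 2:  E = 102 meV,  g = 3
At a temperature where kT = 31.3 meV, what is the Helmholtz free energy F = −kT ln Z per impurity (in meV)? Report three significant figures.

-46.2 meV

Eᵢ/kT = 0.16070, 0.85304, 3.2588.
Z = Σ gᵢe^(−Eᵢ/kT) = 4·e^(−0.16070) + 2·e^(−0.85304) + 3·e^(−3.2588) = 3.4062 + 0.85224 + 0.11530 = 4.3737.
F = −kT ln Z = −31.3 × ln(4.3737) = −31.3 × 1.4756 = -46.2 meV.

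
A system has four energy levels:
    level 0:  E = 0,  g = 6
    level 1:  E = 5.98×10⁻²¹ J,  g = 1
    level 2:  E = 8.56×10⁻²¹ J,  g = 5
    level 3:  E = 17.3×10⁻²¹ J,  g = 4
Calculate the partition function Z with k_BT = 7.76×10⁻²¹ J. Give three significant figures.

Eᵢ/kT = 0, 0.77062, 1.1031, 2.2294.
Z = Σ gᵢe^(−Eᵢ/kT) = 6·e^(−0) + 1·e^(−0.77062) + 5·e^(−1.1031) + 4·e^(−2.2294) = 6.0000 + 0.46273 + 1.6592 + 0.43037 = 8.5523.

Z = 8.55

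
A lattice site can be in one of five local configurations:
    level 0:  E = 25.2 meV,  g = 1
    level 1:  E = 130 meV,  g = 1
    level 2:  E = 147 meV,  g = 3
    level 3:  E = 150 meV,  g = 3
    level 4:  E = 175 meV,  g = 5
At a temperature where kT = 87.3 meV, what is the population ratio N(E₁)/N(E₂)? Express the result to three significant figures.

n₁/n₂ = (g₁/g₂) exp[−(E₁−E₂)/kT] = (1/3) × exp(−(-17 meV)/(87.3 meV)) = (1/3) × exp(0.19473) = 0.405.

0.405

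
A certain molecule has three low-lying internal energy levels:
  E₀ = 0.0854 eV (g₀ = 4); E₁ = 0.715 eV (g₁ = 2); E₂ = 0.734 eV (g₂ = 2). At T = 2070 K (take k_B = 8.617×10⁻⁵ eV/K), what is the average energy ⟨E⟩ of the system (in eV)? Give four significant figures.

k_BT = 8.617×10⁻⁵ × 2070 K = 0.178372 eV.
Eᵢ/kT = 0.478775, 4.00848, 4.11500.
Z = Σ gᵢe^(−Eᵢ/kT) = 4·e^(−0.478775) + 2·e^(−4.00848) + 2·e^(−4.11500) = 2.47817 + 0.0363220 + 0.0326519 = 2.54714.
⟨E⟩ = Σ Eᵢ gᵢe^(−Eᵢ/kT) / Z = (0.0854·2.47817 + 0.715·0.0363220 + 0.734·0.0326519) / 2.54714 = 0.1027 eV.

0.1027 eV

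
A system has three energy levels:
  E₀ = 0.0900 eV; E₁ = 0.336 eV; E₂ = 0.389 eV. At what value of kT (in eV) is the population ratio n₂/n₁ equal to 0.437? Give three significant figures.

n₂/n₁ = exp[−(E₂−E₁)/kT] = 0.437.
⇒ (E₂−E₁)/kT = ln(1/0.437) = ln(2.2883) = 0.82781.
kT = 0.053 eV / 0.82781 = 0.0640 eV.

0.0640 eV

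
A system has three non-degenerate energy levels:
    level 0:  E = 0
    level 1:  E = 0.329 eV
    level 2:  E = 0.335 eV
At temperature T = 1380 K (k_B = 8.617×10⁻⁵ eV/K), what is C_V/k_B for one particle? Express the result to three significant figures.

k_BT = 8.617×10⁻⁵ × 1380 K = 0.11891 eV.
Eᵢ/kT = 0, 2.7668, 2.8173.
Z = Σ e^(−Eᵢ/kT) = e^(−0) + e^(−2.7668) + e^(−2.8173) = 1.0000 + 0.062863 + 0.059767 = 1.1226.
⟨E⟩ = 0.036259 eV, ⟨E²⟩ = 0.012036 eV².
C_V/k_B = (⟨E²⟩ − ⟨E⟩²)/(kT)² = (0.012036 − 0.0013147)/0.014140 = 0.758.

0.758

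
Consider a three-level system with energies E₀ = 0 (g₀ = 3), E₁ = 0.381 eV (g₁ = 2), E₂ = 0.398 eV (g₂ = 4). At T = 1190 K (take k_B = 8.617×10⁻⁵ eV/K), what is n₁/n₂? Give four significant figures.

k_BT = 8.617×10⁻⁵ × 1190 K = 0.102542 eV.
n₁/n₂ = (g₁/g₂) exp[−(E₁−E₂)/kT] = (2/4) × exp(−(-0.017 eV)/(0.102542 eV)) = (2/4) × exp(0.165786) = 0.5902.

0.5902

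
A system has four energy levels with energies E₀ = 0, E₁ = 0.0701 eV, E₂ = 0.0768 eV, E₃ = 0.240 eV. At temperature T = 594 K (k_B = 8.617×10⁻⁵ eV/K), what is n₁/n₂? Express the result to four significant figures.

k_BT = 8.617×10⁻⁵ × 594 K = 0.0511850 eV.
n₁/n₂ = exp[−(E₁−E₂)/kT] = exp(−(-0.0067 eV)/(0.0511850 eV)) = exp(0.130898) = 1.140.

1.140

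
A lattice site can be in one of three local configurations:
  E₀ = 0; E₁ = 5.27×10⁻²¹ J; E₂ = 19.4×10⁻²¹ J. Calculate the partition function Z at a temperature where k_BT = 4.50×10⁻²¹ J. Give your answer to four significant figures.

Eᵢ/kT = 0, 1.17111, 4.31111.
Z = Σ e^(−Eᵢ/kT) = e^(−0) + e^(−1.17111) + e^(−4.31111) = 1.00000 + 0.310023 + 0.0134186 = 1.32344.

Z = 1.323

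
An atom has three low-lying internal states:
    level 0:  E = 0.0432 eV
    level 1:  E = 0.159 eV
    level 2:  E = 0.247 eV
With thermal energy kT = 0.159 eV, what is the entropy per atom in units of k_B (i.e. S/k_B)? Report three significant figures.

Eᵢ/kT = 0.27170, 1.0000, 1.5535.
Z = Σ e^(−Eᵢ/kT) = e^(−0.27170) + e^(−1.0000) + e^(−1.5535) = 0.76208 + 0.36788 + 0.21151 = 1.3415.
⟨E⟩ = Σ EᵢPᵢ = 0.10709 eV.
S/k_B = ln Z + ⟨E⟩/kT = ln(1.3415) + 0.10709/0.159 = 0.29379 + 0.67352 = 0.967.

0.967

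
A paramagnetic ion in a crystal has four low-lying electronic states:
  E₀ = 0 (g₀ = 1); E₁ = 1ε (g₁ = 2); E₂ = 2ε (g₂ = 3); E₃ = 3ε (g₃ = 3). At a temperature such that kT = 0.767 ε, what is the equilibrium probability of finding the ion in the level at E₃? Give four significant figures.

Eᵢ/kT = 0, 1.30378, 2.60756, 3.91134.
Z = Σ gᵢe^(−Eᵢ/kT) = 1·e^(−0) + 2·e^(−1.30378) + 3·e^(−2.60756) + 3·e^(−3.91134) = 1.00000 + 0.543007 + 0.221143 + 0.0600410 = 1.82419.
P₃ = g₃ e^(−E₃/kT) / Z = 0.0600410/1.82419 = 0.03291.

0.03291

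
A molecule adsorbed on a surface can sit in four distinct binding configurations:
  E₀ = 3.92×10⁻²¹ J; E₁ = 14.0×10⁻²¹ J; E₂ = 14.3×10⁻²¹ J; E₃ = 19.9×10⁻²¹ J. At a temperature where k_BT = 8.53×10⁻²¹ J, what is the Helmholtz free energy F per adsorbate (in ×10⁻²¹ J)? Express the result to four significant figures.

Eᵢ/kT = 0.459555, 1.64127, 1.67644, 2.33294.
Z = Σ e^(−Eᵢ/kT) = e^(−0.459555) + e^(−1.64127) + e^(−1.67644) + e^(−2.33294) = 0.631565 + 0.193734 + 0.187039 + 0.0970101 = 1.10935.
F = −kT ln Z = −8.53 × ln(1.10935) = −8.53 × 0.103774 = -0.8852 ×10⁻²¹ J.

-0.8852 ×10⁻²¹ J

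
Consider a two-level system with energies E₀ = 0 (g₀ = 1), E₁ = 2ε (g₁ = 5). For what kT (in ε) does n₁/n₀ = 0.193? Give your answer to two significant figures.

n₁/n₀ = (g₁/g₀) exp[−(E₁−E₀)/kT] = 0.193.
⇒ (E₁−E₀)/kT = ln((5/1)/0.193) = ln(25.91) = 3.255.
kT = 2ε / 3.255 = 0.61 ε.

0.61 ε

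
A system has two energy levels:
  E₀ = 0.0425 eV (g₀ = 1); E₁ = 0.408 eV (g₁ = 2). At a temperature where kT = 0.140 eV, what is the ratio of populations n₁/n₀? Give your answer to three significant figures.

n₁/n₀ = (g₁/g₀) exp[−(E₁−E₀)/kT] = (2/1) × exp(−(0.3655 eV)/(0.140 eV)) = (2/1) × exp(-2.6107) = 0.147.

0.147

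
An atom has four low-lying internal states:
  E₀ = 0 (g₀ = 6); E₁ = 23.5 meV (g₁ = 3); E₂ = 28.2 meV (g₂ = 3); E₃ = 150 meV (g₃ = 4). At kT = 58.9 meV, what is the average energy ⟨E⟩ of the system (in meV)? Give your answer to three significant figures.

Eᵢ/kT = 0, 0.39898, 0.47878, 2.5467.
Z = Σ gᵢe^(−Eᵢ/kT) = 6·e^(−0) + 3·e^(−0.39898) + 3·e^(−0.47878) + 4·e^(−2.5467) = 6.0000 + 2.0130 + 1.8586 + 0.31336 = 10.185.
⟨E⟩ = Σ Eᵢ gᵢe^(−Eᵢ/kT) / Z = (0·6.0000 + 23.5·2.0130 + 28.2·1.8586 + 150·0.31336) / 10.185 = 14.4 meV.

14.4 meV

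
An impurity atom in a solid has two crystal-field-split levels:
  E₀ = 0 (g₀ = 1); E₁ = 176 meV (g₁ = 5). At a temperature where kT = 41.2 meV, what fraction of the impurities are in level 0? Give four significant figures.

0.9348

Eᵢ/kT = 0, 4.27184.
Z = Σ gᵢe^(−Eᵢ/kT) = 1·e^(−0) + 5·e^(−4.27184) = 1.00000 + 0.0697804 = 1.06978.
P₀ = g₀ e^(−E₀/kT) / Z = 1.00000/1.06978 = 0.9348.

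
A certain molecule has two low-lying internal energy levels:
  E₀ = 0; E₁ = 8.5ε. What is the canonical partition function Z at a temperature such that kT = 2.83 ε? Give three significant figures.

Z = 1.05

Eᵢ/kT = 0, 3.0035.
Z = Σ e^(−Eᵢ/kT) = e^(−0) + e^(−3.0035) = 1.0000 + 0.049613 = 1.0496.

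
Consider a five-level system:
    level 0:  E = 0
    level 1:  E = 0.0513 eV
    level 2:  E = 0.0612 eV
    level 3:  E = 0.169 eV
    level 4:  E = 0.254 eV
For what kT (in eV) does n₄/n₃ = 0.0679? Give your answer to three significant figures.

n₄/n₃ = exp[−(E₄−E₃)/kT] = 0.0679.
⇒ (E₄−E₃)/kT = ln(1/0.0679) = ln(14.728) = 2.6898.
kT = 0.085 eV / 2.6898 = 0.0316 eV.

0.0316 eV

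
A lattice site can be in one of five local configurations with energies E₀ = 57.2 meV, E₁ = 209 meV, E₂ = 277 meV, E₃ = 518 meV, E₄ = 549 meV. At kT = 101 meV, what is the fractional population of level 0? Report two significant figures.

0.74

Eᵢ/kT = 0.5663, 2.069, 2.743, 5.129, 5.436.
Z = Σ e^(−Eᵢ/kT) = e^(−0.5663) + e^(−2.069) + e^(−2.743) + e^(−5.129) + e^(−5.436) = 0.5676 + 0.1263 + 0.06438 + 0.005922 + 0.004357 = 0.7686.
P₀ = e^(−E₀/kT) / Z = 0.5676/0.7686 = 0.74.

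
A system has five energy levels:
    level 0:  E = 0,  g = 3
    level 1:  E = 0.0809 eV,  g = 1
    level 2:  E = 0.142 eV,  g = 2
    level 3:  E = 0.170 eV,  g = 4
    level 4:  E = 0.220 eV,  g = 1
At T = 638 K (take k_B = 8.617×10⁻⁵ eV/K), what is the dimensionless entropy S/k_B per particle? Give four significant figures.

1.656

k_BT = 8.617×10⁻⁵ × 638 K = 0.0549765 eV.
Eᵢ/kT = 0, 1.47154, 2.58292, 3.09223, 4.00171.
Z = Σ gᵢe^(−Eᵢ/kT) = 3·e^(−0) + 1·e^(−1.47154) + 2·e^(−2.58292) + 4·e^(−3.09223) + 1·e^(−4.00171) = 3.00000 + 0.229572 + 0.151106 + 0.181602 + 0.0182843 = 3.58056.
⟨E⟩ = Σ EᵢPᵢ = 0.0209253 eV.
S/k_B = ln Z + ⟨E⟩/kT = ln(3.58056) + 0.0209253/0.0549765 = 1.27552 + 0.380623 = 1.656.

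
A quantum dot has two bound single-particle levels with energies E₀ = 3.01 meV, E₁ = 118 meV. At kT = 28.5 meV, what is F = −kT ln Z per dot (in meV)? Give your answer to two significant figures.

Eᵢ/kT = 0.1056, 4.140.
Z = Σ e^(−Eᵢ/kT) = e^(−0.1056) + e^(−4.140) = 0.8998 + 0.01592 = 0.9157.
F = −kT ln Z = −28.5 × ln(0.9157) = −28.5 × -0.08807 = 2.5 meV.

2.5 meV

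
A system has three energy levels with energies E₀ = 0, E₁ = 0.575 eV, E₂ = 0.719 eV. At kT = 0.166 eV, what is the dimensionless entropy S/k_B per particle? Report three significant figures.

0.202

Eᵢ/kT = 0, 3.4639, 4.3313.
Z = Σ e^(−Eᵢ/kT) = e^(−0) + e^(−3.4639) + e^(−4.3313) = 1.0000 + 0.031307 + 0.013150 = 1.0445.
⟨E⟩ = Σ EᵢPᵢ = 0.026287 eV.
S/k_B = ln Z + ⟨E⟩/kT = ln(1.0445) + 0.026287/0.166 = 0.043538 + 0.15836 = 0.202.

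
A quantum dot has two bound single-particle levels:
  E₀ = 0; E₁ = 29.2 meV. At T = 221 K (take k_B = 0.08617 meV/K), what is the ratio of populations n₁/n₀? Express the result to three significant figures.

0.216

k_BT = 0.08617 × 221 K = 19.044 meV.
n₁/n₀ = exp[−(E₁−E₀)/kT] = exp(−(29.2 meV)/(19.044 meV)) = exp(-1.5333) = 0.216.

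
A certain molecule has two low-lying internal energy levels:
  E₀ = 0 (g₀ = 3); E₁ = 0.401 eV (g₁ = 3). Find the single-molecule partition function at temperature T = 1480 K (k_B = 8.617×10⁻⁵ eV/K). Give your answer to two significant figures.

Z = 3.1

k_BT = 8.617×10⁻⁵ × 1480 K = 0.1275 eV.
Eᵢ/kT = 0, 3.145.
Z = Σ gᵢe^(−Eᵢ/kT) = 3·e^(−0) + 3·e^(−3.145) = 3.000 + 0.1292 = 3.129.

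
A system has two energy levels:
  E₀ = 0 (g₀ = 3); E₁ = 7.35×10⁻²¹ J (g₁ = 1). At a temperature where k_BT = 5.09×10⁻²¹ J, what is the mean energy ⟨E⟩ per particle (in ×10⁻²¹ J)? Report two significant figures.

0.54 ×10⁻²¹ J

Eᵢ/kT = 0, 1.444.
Z = Σ gᵢe^(−Eᵢ/kT) = 3·e^(−0) + 1·e^(−1.444) = 3.000 + 0.2360 = 3.236.
⟨E⟩ = Σ Eᵢ gᵢe^(−Eᵢ/kT) / Z = (0·3.000 + 7.35·0.2360) / 3.236 = 0.54 ×10⁻²¹ J.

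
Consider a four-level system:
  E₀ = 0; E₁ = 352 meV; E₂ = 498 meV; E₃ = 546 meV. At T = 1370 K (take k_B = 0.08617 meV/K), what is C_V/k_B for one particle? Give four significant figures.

0.8001

k_BT = 0.08617 × 1370 K = 118.053 meV.
Eᵢ/kT = 0, 2.98171, 4.21844, 4.62504.
Z = Σ e^(−Eᵢ/kT) = e^(−0) + e^(−2.98171) + e^(−4.21844) + e^(−4.62504) = 1.00000 + 0.0507061 + 0.0147216 + 0.00980326 = 1.07523.
⟨E⟩ = 28.3962 meV, ⟨E²⟩ = 11956.7 meV².
C_V/k_B = (⟨E²⟩ − ⟨E⟩²)/(kT)² = (11956.7 − 806.344)/13936.5 = 0.8001.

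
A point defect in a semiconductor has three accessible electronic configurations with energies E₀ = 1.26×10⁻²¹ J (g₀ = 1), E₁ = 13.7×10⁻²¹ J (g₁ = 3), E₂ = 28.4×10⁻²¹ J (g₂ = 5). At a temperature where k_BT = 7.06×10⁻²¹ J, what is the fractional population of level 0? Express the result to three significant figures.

Eᵢ/kT = 0.17847, 1.9405, 4.0227.
Z = Σ gᵢe^(−Eᵢ/kT) = 1·e^(−0.17847) + 3·e^(−1.9405) + 5·e^(−4.0227) = 0.83655 + 0.43090 + 0.089523 = 1.3570.
P₀ = g₀ e^(−E₀/kT) / Z = 0.83655/1.3570 = 0.616.

0.616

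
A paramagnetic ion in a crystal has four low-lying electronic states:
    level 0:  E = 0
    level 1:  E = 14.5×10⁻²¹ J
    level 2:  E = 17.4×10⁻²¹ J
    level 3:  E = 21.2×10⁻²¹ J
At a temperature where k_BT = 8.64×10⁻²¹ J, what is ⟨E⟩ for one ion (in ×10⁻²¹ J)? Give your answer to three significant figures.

4.87 ×10⁻²¹ J

Eᵢ/kT = 0, 1.6782, 2.0139, 2.4537.
Z = Σ e^(−Eᵢ/kT) = e^(−0) + e^(−1.6782) + e^(−2.0139) + e^(−2.4537) = 1.0000 + 0.18671 + 0.13347 + 0.085975 = 1.4062.
⟨E⟩ = Σ Eᵢ e^(−Eᵢ/kT) / Z = (0·1.0000 + 14.5·0.18671 + 17.4·0.13347 + 21.2·0.085975) / 1.4062 = 4.87 ×10⁻²¹ J.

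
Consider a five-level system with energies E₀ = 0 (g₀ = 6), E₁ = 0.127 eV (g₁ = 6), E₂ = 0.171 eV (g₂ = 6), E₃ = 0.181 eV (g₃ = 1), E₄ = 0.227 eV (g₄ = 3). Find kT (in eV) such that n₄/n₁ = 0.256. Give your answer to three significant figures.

n₄/n₁ = (g₄/g₁) exp[−(E₄−E₁)/kT] = 0.256.
⇒ (E₄−E₁)/kT = ln((3/6)/0.256) = ln(1.9531) = 0.66942.
kT = 0.100 eV / 0.66942 = 0.149 eV.

0.149 eV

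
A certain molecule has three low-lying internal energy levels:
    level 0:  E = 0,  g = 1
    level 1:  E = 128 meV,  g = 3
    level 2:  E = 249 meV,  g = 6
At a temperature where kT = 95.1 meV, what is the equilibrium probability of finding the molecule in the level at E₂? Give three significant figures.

0.197

Eᵢ/kT = 0, 1.3460, 2.6183.
Z = Σ gᵢe^(−Eᵢ/kT) = 1·e^(−0) + 3·e^(−1.3460) + 6·e^(−2.6183) = 1.0000 + 0.78084 + 0.43756 = 2.2184.
P₂ = g₂ e^(−E₂/kT) / Z = 0.43756/2.2184 = 0.197.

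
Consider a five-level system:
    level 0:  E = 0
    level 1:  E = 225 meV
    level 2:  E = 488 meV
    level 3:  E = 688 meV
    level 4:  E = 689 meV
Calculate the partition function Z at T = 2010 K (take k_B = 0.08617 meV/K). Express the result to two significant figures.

Z = 1.4

k_BT = 0.08617 × 2010 K = 173.2 meV.
Eᵢ/kT = 0, 1.299, 2.818, 3.972, 3.978.
Z = Σ e^(−Eᵢ/kT) = e^(−0) + e^(−1.299) + e^(−2.818) + e^(−3.972) + e^(−3.978) = 1.000 + 0.2728 + 0.05973 + 0.01884 + 0.01872 = 1.370.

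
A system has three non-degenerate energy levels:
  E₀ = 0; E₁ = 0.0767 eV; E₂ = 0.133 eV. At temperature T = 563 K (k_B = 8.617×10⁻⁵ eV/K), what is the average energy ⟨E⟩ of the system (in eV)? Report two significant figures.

0.019 eV

k_BT = 8.617×10⁻⁵ × 563 K = 0.04851 eV.
Eᵢ/kT = 0, 1.581, 2.742.
Z = Σ e^(−Eᵢ/kT) = e^(−0) + e^(−1.581) + e^(−2.742) = 1.000 + 0.2058 + 0.06444 = 1.270.
⟨E⟩ = Σ Eᵢ e^(−Eᵢ/kT) / Z = (0·1.000 + 0.0767·0.2058 + 0.133·0.06444) / 1.270 = 0.019 eV.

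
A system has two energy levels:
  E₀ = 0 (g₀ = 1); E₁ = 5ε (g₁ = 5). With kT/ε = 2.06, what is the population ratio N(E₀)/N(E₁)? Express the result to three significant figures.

2.27

n₀/n₁ = (g₀/g₁) exp[−(E₀−E₁)/kT] = (1/5) × exp(−(-5ε)/(2.06ε)) = (1/5) × exp(2.4272) = 2.27.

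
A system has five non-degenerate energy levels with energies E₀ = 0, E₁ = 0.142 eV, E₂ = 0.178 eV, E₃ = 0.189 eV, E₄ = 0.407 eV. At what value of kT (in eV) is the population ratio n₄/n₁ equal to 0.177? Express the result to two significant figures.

0.15 eV

n₄/n₁ = exp[−(E₄−E₁)/kT] = 0.177.
⇒ (E₄−E₁)/kT = ln(1/0.177) = ln(5.650) = 1.732.
kT = 0.265 eV / 1.732 = 0.15 eV.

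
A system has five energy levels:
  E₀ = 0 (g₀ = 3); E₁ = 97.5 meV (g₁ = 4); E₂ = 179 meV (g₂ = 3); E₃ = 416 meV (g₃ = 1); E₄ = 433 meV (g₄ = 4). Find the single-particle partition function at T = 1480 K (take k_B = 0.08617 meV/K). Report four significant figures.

k_BT = 0.08617 × 1480 K = 127.532 meV.
Eᵢ/kT = 0, 0.764514, 1.40357, 3.26193, 3.39523.
Z = Σ gᵢe^(−Eᵢ/kT) = 3·e^(−0) + 4·e^(−0.764514) + 3·e^(−1.40357) + 1·e^(−3.26193) + 4·e^(−3.39523) = 3.00000 + 1.86224 + 0.737155 + 0.0383144 + 0.134131 = 5.77184.

Z = 5.772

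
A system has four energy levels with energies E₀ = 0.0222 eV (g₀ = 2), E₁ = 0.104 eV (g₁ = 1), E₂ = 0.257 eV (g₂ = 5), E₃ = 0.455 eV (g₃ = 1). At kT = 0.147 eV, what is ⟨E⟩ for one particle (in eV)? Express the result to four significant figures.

Eᵢ/kT = 0.151020, 0.707483, 1.74830, 3.09524.
Z = Σ gᵢe^(−Eᵢ/kT) = 2·e^(−0.151020) + 1·e^(−0.707483) + 5·e^(−1.74830) + 1·e^(−3.09524) = 1.71966 + 0.492883 + 0.870348 + 0.0452641 = 3.12816.
⟨E⟩ = Σ Eᵢ gᵢe^(−Eᵢ/kT) / Z = (0.0222·1.71966 + 0.104·0.492883 + 0.257·0.870348 + 0.455·0.0452641) / 3.12816 = 0.1067 eV.

0.1067 eV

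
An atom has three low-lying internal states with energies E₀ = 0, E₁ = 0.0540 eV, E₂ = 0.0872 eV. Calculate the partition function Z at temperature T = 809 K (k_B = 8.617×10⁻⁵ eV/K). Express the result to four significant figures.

Z = 1.747

k_BT = 8.617×10⁻⁵ × 809 K = 0.0697115 eV.
Eᵢ/kT = 0, 0.774621, 1.25087.
Z = Σ e^(−Eᵢ/kT) = e^(−0) + e^(−0.774621) + e^(−1.25087) = 1.00000 + 0.460878 + 0.286256 = 1.74713.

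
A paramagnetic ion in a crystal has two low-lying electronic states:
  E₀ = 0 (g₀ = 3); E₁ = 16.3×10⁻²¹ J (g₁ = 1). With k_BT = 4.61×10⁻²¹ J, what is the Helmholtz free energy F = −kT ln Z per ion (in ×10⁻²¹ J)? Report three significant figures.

-5.11 ×10⁻²¹ J

Eᵢ/kT = 0, 3.5358.
Z = Σ gᵢe^(−Eᵢ/kT) = 3·e^(−0) + 1·e^(−3.5358) = 3.0000 + 0.029135 = 3.0291.
F = −kT ln Z = −4.61 × ln(3.0291) = −4.61 × 1.1083 = -5.11 ×10⁻²¹ J.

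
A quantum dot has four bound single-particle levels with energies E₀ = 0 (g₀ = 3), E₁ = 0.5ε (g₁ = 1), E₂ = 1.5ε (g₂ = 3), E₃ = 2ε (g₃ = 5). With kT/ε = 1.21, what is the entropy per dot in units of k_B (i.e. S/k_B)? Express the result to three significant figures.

Eᵢ/kT = 0, 0.41322, 1.2397, 1.6529.
Z = Σ gᵢe^(−Eᵢ/kT) = 3·e^(−0) + 1·e^(−0.41322) + 3·e^(−1.2397) + 5·e^(−1.6529) = 3.0000 + 0.66152 + 0.86841 + 0.95747 = 5.4874.
⟨E⟩ = Σ EᵢPᵢ = 0.64663 ε.
S/k_B = ln Z + ⟨E⟩/kT = ln(5.4874) + 0.64663/1.21 = 1.7025 + 0.53440 = 2.24.

2.24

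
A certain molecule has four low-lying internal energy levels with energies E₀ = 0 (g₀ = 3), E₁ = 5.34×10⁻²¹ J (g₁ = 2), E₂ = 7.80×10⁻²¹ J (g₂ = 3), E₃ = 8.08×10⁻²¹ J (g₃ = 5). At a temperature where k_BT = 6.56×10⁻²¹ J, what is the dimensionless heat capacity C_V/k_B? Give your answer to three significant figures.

0.322

Eᵢ/kT = 0, 0.81402, 1.1890, 1.2317.
Z = Σ gᵢe^(−Eᵢ/kT) = 3·e^(−0) + 2·e^(−0.81402) + 3·e^(−1.1890) + 5·e^(−1.2317) = 3.0000 + 0.88615 + 0.91358 + 1.4590 = 6.2587.
⟨E⟩ = 3.7782, ⟨E²⟩ = 28.137.
C_V/k_B = (⟨E²⟩ − ⟨E⟩²)/(kT)² = (28.137 − 14.275)/43.034 = 0.322.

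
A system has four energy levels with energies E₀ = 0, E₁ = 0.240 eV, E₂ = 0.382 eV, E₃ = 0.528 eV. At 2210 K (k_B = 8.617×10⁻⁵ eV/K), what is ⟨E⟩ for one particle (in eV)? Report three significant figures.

0.103 eV

k_BT = 8.617×10⁻⁵ × 2210 K = 0.19044 eV.
Eᵢ/kT = 0, 1.2602, 2.0059, 2.7725.
Z = Σ e^(−Eᵢ/kT) = e^(−0) + e^(−1.2602) + e^(−2.0059) + e^(−2.7725) = 1.0000 + 0.28360 + 0.13454 + 0.062506 = 1.4806.
⟨E⟩ = Σ Eᵢ e^(−Eᵢ/kT) / Z = (0·1.0000 + 0.240·0.28360 + 0.382·0.13454 + 0.528·0.062506) / 1.4806 = 0.103 eV.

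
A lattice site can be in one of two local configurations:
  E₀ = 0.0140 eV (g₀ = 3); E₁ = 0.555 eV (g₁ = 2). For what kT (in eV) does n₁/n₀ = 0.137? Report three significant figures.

n₁/n₀ = (g₁/g₀) exp[−(E₁−E₀)/kT] = 0.137.
⇒ (E₁−E₀)/kT = ln((2/3)/0.137) = ln(4.8662) = 1.5823.
kT = 0.5410 eV / 1.5823 = 0.342 eV.

0.342 eV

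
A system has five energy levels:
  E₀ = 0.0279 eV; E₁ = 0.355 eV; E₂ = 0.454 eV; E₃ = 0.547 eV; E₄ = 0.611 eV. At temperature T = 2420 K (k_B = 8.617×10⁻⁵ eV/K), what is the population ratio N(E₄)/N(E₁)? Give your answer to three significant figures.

0.293

k_BT = 8.617×10⁻⁵ × 2420 K = 0.20853 eV.
n₄/n₁ = exp[−(E₄−E₁)/kT] = exp(−(0.256 eV)/(0.20853 eV)) = exp(-1.2276) = 0.293.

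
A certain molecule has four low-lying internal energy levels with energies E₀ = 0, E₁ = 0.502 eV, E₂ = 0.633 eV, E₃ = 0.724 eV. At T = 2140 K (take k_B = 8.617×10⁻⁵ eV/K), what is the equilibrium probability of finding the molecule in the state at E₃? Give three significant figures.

0.0176

k_BT = 8.617×10⁻⁵ × 2140 K = 0.18440 eV.
Eᵢ/kT = 0, 2.7223, 3.4328, 3.9262.
Z = Σ e^(−Eᵢ/kT) = e^(−0) + e^(−2.7223) + e^(−3.4328) + e^(−3.9262) = 1.0000 + 0.065723 + 0.032296 + 0.019718 = 1.1177.
P₃ = e^(−E₃/kT) / Z = 0.019718/1.1177 = 0.0176.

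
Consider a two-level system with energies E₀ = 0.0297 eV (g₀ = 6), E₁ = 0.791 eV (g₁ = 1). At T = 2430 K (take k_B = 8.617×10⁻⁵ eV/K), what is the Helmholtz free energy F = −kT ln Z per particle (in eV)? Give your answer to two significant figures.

-0.35 eV

k_BT = 8.617×10⁻⁵ × 2430 K = 0.2094 eV.
Eᵢ/kT = 0.1418, 3.777.
Z = Σ gᵢe^(−Eᵢ/kT) = 6·e^(−0.1418) + 1·e^(−3.777) = 5.207 + 0.02289 = 5.230.
F = −kT ln Z = −0.2094 × ln(5.230) = −0.2094 × 1.654 = -0.35 eV.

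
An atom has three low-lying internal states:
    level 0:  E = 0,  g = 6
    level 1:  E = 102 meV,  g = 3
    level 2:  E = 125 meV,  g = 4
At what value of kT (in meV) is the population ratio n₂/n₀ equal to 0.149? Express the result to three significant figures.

n₂/n₀ = (g₂/g₀) exp[−(E₂−E₀)/kT] = 0.149.
⇒ (E₂−E₀)/kT = ln((4/6)/0.149) = ln(4.4743) = 1.4983.
kT = 125 meV / 1.4983 = 83.4 meV.

83.4 meV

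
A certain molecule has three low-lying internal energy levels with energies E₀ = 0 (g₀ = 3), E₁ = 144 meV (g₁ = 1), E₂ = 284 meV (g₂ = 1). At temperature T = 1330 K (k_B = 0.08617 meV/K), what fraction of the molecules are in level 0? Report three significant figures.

0.891

k_BT = 0.08617 × 1330 K = 114.61 meV.
Eᵢ/kT = 0, 1.2564, 2.4780.
Z = Σ gᵢe^(−Eᵢ/kT) = 3·e^(−0) + 1·e^(−1.2564) + 1·e^(−2.4780) = 3.0000 + 0.28468 + 0.083911 = 3.3686.
P₀ = g₀ e^(−E₀/kT) / Z = 3.0000/3.3686 = 0.891.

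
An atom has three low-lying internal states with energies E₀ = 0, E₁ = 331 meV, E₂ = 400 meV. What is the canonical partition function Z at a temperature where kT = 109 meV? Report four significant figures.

Z = 1.073

Eᵢ/kT = 0, 3.03670, 3.66972.
Z = Σ e^(−Eᵢ/kT) = e^(−0) + e^(−3.03670) + e^(−3.66972) = 1.00000 + 0.0479930 + 0.0254836 = 1.07348.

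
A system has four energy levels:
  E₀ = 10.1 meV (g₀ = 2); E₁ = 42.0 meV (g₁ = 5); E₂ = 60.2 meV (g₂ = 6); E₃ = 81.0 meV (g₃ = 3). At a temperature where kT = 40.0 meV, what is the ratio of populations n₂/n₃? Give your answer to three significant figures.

n₂/n₃ = (g₂/g₃) exp[−(E₂−E₃)/kT] = (6/3) × exp(−(-20.8 meV)/(40.0 meV)) = (6/3) × exp(0.52000) = 3.36.

3.36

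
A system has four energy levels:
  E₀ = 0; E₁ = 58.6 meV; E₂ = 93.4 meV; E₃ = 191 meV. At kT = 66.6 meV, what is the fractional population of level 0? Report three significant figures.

0.582

Eᵢ/kT = 0, 0.87988, 1.4024, 2.8679.
Z = Σ e^(−Eᵢ/kT) = e^(−0) + e^(−0.87988) + e^(−1.4024) + e^(−2.8679) = 1.0000 + 0.41483 + 0.24601 + 0.056818 = 1.7177.
P₀ = e^(−E₀/kT) / Z = 1.0000/1.7177 = 0.582.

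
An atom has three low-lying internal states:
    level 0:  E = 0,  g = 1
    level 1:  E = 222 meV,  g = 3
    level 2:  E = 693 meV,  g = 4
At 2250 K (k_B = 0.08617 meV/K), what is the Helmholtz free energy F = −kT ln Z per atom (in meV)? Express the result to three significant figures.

-141 meV

k_BT = 0.08617 × 2250 K = 193.88 meV.
Eᵢ/kT = 0, 1.1450, 3.5744.
Z = Σ gᵢe^(−Eᵢ/kT) = 1·e^(−0) + 3·e^(−1.1450) + 4·e^(−3.5744) = 1.0000 + 0.95467 + 0.11213 = 2.0668.
F = −kT ln Z = −193.88 × ln(2.0668) = −193.88 × 0.72600 = -141 meV.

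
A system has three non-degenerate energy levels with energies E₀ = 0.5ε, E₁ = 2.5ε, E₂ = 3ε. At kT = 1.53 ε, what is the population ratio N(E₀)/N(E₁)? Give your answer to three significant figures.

n₀/n₁ = exp[−(E₀−E₁)/kT] = exp(−(-2.0ε)/(1.53ε)) = exp(1.3072) = 3.70.

3.70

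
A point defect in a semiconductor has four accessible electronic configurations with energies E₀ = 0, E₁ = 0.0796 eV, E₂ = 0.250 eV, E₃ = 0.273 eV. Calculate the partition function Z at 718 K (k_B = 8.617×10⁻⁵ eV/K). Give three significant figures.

Z = 1.31

k_BT = 8.617×10⁻⁵ × 718 K = 0.061870 eV.
Eᵢ/kT = 0, 1.2866, 4.0407, 4.4125.
Z = Σ e^(−Eᵢ/kT) = e^(−0) + e^(−1.2866) + e^(−4.0407) + e^(−4.4125) = 1.0000 + 0.27621 + 0.017585 + 0.012125 = 1.3059.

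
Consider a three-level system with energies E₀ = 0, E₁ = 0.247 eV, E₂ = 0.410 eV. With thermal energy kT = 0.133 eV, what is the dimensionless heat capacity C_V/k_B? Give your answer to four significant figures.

Eᵢ/kT = 0, 1.85714, 3.08271.
Z = Σ e^(−Eᵢ/kT) = e^(−0) + e^(−1.85714) + e^(−3.08271) = 1.00000 + 0.156118 + 0.0458349 = 1.20195.
⟨E⟩ = 0.0477170 eV, ⟨E²⟩ = 0.0143346 eV².
C_V/k_B = (⟨E²⟩ − ⟨E⟩²)/(kT)² = (0.0143346 − 0.00227691)/0.0176890 = 0.6816.

0.6816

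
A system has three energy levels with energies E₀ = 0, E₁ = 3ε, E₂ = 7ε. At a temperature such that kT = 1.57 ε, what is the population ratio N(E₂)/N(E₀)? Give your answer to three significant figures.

0.0116

n₂/n₀ = exp[−(E₂−E₀)/kT] = exp(−(7ε)/(1.57ε)) = exp(-4.4586) = 0.0116.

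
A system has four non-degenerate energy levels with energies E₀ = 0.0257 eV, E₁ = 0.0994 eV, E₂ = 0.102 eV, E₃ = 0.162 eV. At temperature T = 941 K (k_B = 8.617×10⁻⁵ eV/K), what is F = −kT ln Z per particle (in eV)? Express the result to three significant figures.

-0.0297 eV

k_BT = 8.617×10⁻⁵ × 941 K = 0.081086 eV.
Eᵢ/kT = 0.31695, 1.2259, 1.2579, 1.9979.
Z = Σ e^(−Eᵢ/kT) = e^(−0.31695) + e^(−1.2259) + e^(−1.2579) + e^(−1.9979) = 0.72837 + 0.29349 + 0.28425 + 0.13562 = 1.4417.
F = −kT ln Z = −0.081086 × ln(1.4417) = −0.081086 × 0.36582 = -0.0297 eV.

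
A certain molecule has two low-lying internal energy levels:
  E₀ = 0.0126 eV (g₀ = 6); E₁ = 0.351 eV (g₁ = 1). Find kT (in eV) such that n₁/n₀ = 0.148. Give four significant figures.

2.849 eV

n₁/n₀ = (g₁/g₀) exp[−(E₁−E₀)/kT] = 0.148.
⇒ (E₁−E₀)/kT = ln((1/6)/0.148) = ln(1.12613) = 0.118787.
kT = 0.3384 eV / 0.118787 = 2.849 eV.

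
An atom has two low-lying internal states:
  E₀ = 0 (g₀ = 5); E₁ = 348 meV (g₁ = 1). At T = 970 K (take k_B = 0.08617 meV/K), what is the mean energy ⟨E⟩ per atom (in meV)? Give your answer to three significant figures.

1.08 meV

k_BT = 0.08617 × 970 K = 83.585 meV.
Eᵢ/kT = 0, 4.1634.
Z = Σ gᵢe^(−Eᵢ/kT) = 5·e^(−0) + 1·e^(−4.1634) = 5.0000 + 0.015555 = 5.0156.
⟨E⟩ = Σ Eᵢ gᵢe^(−Eᵢ/kT) / Z = (0·5.0000 + 348·0.015555) / 5.0156 = 1.08 meV.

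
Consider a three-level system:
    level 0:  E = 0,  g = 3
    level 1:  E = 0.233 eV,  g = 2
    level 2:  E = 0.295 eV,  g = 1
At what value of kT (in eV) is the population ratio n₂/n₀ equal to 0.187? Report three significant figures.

0.510 eV

n₂/n₀ = (g₂/g₀) exp[−(E₂−E₀)/kT] = 0.187.
⇒ (E₂−E₀)/kT = ln((1/3)/0.187) = ln(1.7825) = 0.57802.
kT = 0.295 eV / 0.57802 = 0.510 eV.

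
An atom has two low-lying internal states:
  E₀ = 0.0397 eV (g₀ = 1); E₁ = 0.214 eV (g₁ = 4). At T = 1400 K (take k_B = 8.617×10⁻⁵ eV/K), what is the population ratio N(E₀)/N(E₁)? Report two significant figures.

1.1

k_BT = 8.617×10⁻⁵ × 1400 K = 0.1206 eV.
n₀/n₁ = (g₀/g₁) exp[−(E₀−E₁)/kT] = (1/4) × exp(−(-0.1743 eV)/(0.1206 eV)) = (1/4) × exp(1.445) = 1.1.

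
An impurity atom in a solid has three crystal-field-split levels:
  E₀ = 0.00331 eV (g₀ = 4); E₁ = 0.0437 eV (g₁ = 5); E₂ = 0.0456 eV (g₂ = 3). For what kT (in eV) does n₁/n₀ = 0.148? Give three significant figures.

0.0189 eV

n₁/n₀ = (g₁/g₀) exp[−(E₁−E₀)/kT] = 0.148.
⇒ (E₁−E₀)/kT = ln((5/4)/0.148) = ln(8.4459) = 2.1337.
kT = 0.04039 eV / 2.1337 = 0.0189 eV.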